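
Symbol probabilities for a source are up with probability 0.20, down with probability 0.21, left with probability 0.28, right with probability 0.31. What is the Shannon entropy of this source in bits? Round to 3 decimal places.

1.975 bits

H = −Σ pᵢ log₂ pᵢ.
−0.20·log₂(0.20) = 0.4644
−0.21·log₂(0.21) = 0.4728
−0.28·log₂(0.28) = 0.5142
−0.31·log₂(0.31) = 0.5238
Sum ≈ 1.9752 → 1.975 bits.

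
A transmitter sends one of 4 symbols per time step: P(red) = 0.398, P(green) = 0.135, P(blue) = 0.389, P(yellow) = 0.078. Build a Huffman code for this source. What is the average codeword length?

1.815 bits/symbol

Repeatedly combine the two least-probable nodes; the expected code length is the sum of the merged weights.
merge 39/500 + 27/200 → 213/1000
merge 213/1000 + 389/1000 → 301/500
merge 199/500 + 301/500 → 1
L = 213/1000 + 301/500 + 1 = 363/200 = 1.815 bits/symbol.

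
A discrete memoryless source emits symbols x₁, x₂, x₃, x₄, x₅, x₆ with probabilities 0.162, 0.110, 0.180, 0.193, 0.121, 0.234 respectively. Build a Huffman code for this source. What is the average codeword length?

Repeatedly combine the two least-probable nodes; the expected code length is the sum of the merged weights.
merge 11/100 + 121/1000 → 231/1000
merge 81/500 + 9/50 → 171/500
merge 193/1000 + 231/1000 → 53/125
merge 117/500 + 171/500 → 72/125
merge 53/125 + 72/125 → 1
L = 231/1000 + 171/500 + 53/125 + 72/125 + 1 = 2573/1000 = 2.573 bits/symbol.

2.573 bits/symbol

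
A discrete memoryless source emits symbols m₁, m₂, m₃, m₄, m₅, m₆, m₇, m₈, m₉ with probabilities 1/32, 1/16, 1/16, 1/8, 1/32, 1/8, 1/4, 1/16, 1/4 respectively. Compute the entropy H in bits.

2.8125 bits

Each probability is a power of 1/2, so log₂(1/p) is an integer.
H = Σ p·log₂(1/p) = 1/32·5 + 1/16·4 + 1/16·4 + 1/8·3 + 1/32·5 + 1/8·3 + 1/4·2 + 1/16·4 + 1/4·2 = 2.8125 bits.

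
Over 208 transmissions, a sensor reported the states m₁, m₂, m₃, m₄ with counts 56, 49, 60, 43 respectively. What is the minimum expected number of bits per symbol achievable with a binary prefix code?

2 bits/symbol

Probabilities are the counts divided by 208.
Repeatedly combine the two least-probable nodes; the expected code length is the sum of the merged weights.
merge 43/208 + 49/208 → 23/52
merge 7/26 + 15/52 → 29/52
merge 23/52 + 29/52 → 1
L = 23/52 + 29/52 + 1 = 2 bits/symbol.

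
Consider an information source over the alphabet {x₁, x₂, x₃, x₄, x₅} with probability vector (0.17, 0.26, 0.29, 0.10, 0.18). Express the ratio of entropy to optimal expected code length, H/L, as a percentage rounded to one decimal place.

Entropy H = −Σ p log₂ p ≈ 2.2353 bits.
Huffman merges: 1/10+17/100→27/100; 9/50+13/50→11/25; 27/100+29/100→14/25; 11/25+14/25→1. L = 227/100 ≈ 2.2700.
Efficiency = H/L = 2.2353/2.2700 = 98.5%.

98.5%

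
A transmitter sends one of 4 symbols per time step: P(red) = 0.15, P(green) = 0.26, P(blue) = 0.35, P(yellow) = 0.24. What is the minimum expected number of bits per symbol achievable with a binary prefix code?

2 bits/symbol

Repeatedly combine the two least-probable nodes; the expected code length is the sum of the merged weights.
merge 3/20 + 6/25 → 39/100
merge 13/50 + 7/20 → 61/100
merge 39/100 + 61/100 → 1
L = 39/100 + 61/100 + 1 = 2 bits/symbol.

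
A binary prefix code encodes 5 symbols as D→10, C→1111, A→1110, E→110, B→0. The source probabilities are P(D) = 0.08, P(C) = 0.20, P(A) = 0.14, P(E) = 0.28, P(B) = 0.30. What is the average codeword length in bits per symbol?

L̄ = Σ pᵢ·ℓᵢ = 0.08·2 + 0.20·4 + 0.14·4 + 0.28·3 + 0.30·1 = 2.66 bits/symbol.

2.66 bits/symbol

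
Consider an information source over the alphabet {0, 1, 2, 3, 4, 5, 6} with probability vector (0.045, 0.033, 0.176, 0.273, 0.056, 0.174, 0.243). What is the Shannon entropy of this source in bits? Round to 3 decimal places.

H = −Σ pᵢ log₂ pᵢ.
−0.045·log₂(0.045) = 0.2013
−0.033·log₂(0.033) = 0.1624
−0.176·log₂(0.176) = 0.4411
−0.273·log₂(0.273) = 0.5113
−0.056·log₂(0.056) = 0.2329
−0.174·log₂(0.174) = 0.4390
−0.243·log₂(0.243) = 0.4960
Sum ≈ 2.4840 → 2.484 bits.

2.484 bits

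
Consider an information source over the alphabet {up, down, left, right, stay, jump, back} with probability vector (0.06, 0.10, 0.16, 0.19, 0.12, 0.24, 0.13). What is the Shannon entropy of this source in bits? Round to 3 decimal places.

H = −Σ pᵢ log₂ pᵢ.
−0.06·log₂(0.06) = 0.2435
−0.10·log₂(0.10) = 0.3322
−0.16·log₂(0.16) = 0.4230
−0.19·log₂(0.19) = 0.4552
−0.12·log₂(0.12) = 0.3671
−0.24·log₂(0.24) = 0.4941
−0.13·log₂(0.13) = 0.3826
Sum ≈ 2.6978 → 2.698 bits.

2.698 bits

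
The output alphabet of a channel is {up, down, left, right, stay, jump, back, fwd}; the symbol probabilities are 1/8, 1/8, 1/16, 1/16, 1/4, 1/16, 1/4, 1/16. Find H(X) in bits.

Each probability is a power of 1/2, so log₂(1/p) is an integer.
H = Σ p·log₂(1/p) = 1/8·3 + 1/8·3 + 1/16·4 + 1/16·4 + 1/4·2 + 1/16·4 + 1/4·2 + 1/16·4 = 2.75 bits.

2.75 bits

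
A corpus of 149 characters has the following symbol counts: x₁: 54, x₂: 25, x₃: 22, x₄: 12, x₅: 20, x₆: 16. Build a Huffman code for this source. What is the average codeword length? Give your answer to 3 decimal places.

Probabilities are the counts divided by 149.
Repeatedly combine the two least-probable nodes; the expected code length is the sum of the merged weights.
merge 12/149 + 16/149 → 28/149
merge 20/149 + 22/149 → 42/149
merge 25/149 + 28/149 → 53/149
merge 42/149 + 53/149 → 95/149
merge 54/149 + 95/149 → 1
L = 28/149 + 42/149 + 53/149 + 95/149 + 1 = 367/149 ≈ 2.463 bits/symbol.

2.463 bits/symbol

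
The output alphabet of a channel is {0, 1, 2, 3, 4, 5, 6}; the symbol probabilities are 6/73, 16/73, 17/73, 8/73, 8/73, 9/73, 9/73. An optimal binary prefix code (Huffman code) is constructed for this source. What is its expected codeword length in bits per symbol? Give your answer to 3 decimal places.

2.740 bits/symbol

Repeatedly combine the two least-probable nodes; the expected code length is the sum of the merged weights.
merge 6/73 + 8/73 → 14/73
merge 8/73 + 9/73 → 17/73
merge 9/73 + 14/73 → 23/73
merge 16/73 + 17/73 → 33/73
merge 17/73 + 23/73 → 40/73
merge 33/73 + 40/73 → 1
L = 14/73 + 17/73 + 23/73 + 33/73 + 40/73 + 1 = 200/73 ≈ 2.740 bits/symbol.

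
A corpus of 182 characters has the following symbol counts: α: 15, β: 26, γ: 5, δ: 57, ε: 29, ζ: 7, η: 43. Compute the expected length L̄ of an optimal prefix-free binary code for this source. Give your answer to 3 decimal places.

Probabilities are the counts divided by 182.
Repeatedly combine the two least-probable nodes; the expected code length is the sum of the merged weights.
merge 5/182 + 1/26 → 6/91
merge 6/91 + 15/182 → 27/182
merge 1/7 + 27/182 → 53/182
merge 29/182 + 43/182 → 36/91
merge 53/182 + 57/182 → 55/91
merge 36/91 + 55/91 → 1
L = 6/91 + 27/182 + 53/182 + 36/91 + 55/91 + 1 = 228/91 ≈ 2.505 bits/symbol.

2.505 bits/symbol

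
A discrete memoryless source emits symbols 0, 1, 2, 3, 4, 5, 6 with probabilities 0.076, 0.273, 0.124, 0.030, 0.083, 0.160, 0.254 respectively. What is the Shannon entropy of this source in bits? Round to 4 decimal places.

H = −Σ pᵢ log₂ pᵢ.
−0.076·log₂(0.076) = 0.2826
−0.273·log₂(0.273) = 0.5113
−0.124·log₂(0.124) = 0.3734
−0.030·log₂(0.030) = 0.1518
−0.083·log₂(0.083) = 0.2980
−0.160·log₂(0.160) = 0.4230
−0.254·log₂(0.254) = 0.5022
Sum ≈ 2.5423 → 2.5423 bits.

2.5423 bits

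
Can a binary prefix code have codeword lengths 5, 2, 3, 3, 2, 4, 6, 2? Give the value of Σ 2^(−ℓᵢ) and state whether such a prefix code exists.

With common denominator 2^6 = 64: Σ 2^(−ℓᵢ) = 2/64 + 16/64 + 8/64 + 8/64 + 16/64 + 4/64 + 1/64 + 16/64 = 71/64 = 1.109375.
Kraft's inequality requires Σ ≤ 1; here Σ = 1.109375 > 1, so no such prefix code exists.

1.109375; no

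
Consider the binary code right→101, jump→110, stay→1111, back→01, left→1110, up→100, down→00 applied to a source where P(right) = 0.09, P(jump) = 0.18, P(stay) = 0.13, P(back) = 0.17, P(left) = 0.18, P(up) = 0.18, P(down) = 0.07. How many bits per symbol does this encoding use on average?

3.07 bits/symbol

L̄ = Σ pᵢ·ℓᵢ = 0.09·3 + 0.18·3 + 0.13·4 + 0.17·2 + 0.18·4 + 0.18·3 + 0.07·2 = 3.07 bits/symbol.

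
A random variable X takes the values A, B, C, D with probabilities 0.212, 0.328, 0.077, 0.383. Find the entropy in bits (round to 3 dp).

1.817 bits

H = −Σ pᵢ log₂ pᵢ.
−0.212·log₂(0.212) = 0.4744
−0.328·log₂(0.328) = 0.5275
−0.077·log₂(0.077) = 0.2848
−0.383·log₂(0.383) = 0.5303
Sum ≈ 1.8170 → 1.817 bits.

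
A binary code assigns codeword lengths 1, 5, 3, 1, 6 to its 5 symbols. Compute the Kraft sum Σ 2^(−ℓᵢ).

With common denominator 2^6 = 64: Σ 2^(−ℓᵢ) = 32/64 + 2/64 + 8/64 + 32/64 + 1/64 = 75/64 = 1.171875.

1.171875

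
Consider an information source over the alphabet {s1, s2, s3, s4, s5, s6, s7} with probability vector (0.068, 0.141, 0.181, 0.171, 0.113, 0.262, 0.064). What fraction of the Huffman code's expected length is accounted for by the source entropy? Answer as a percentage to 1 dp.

98.9%

Entropy H = −Σ p log₂ p ≈ 2.6598 bits.
Huffman merges: 8/125+17/250→33/250; 113/1000+33/250→49/200; 141/1000+171/1000→39/125; 181/1000+49/200→213/500; 131/500+39/125→287/500; 213/500+287/500→1. L = 2689/1000 ≈ 2.6890.
Efficiency = H/L = 2.6598/2.6890 = 98.9%.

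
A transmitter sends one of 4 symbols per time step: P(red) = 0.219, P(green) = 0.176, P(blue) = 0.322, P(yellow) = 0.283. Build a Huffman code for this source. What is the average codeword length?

2 bits/symbol

Repeatedly combine the two least-probable nodes; the expected code length is the sum of the merged weights.
merge 22/125 + 219/1000 → 79/200
merge 283/1000 + 161/500 → 121/200
merge 79/200 + 121/200 → 1
L = 79/200 + 121/200 + 1 = 2 bits/symbol.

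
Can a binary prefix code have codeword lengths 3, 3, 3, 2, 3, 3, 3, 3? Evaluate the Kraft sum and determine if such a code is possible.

1.125; no

With common denominator 2^3 = 8: Σ 2^(−ℓᵢ) = 1/8 + 1/8 + 1/8 + 2/8 + 1/8 + 1/8 + 1/8 + 1/8 = 9/8 = 1.125.
Kraft's inequality requires Σ ≤ 1; here Σ = 1.125 > 1, so no such prefix code exists.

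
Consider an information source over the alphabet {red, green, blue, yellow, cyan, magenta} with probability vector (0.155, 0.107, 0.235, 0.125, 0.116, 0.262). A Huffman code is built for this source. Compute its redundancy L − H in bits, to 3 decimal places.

Entropy H = −Σ p log₂ p ≈ 2.4947 bits.
Huffman merges: 107/1000+29/250→223/1000; 1/8+31/200→7/25; 223/1000+47/200→229/500; 131/500+7/25→271/500; 229/500+271/500→1. L = 2503/1000 ≈ 2.5030.
L − H = 2.5030 − 2.4947 = 0.008 bits.

0.008 bits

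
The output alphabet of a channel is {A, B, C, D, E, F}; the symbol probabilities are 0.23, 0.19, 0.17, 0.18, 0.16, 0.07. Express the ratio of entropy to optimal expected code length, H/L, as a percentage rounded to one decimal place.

97.5%

Entropy H = −Σ p log₂ p ≈ 2.5144 bits.
Huffman merges: 7/100+4/25→23/100; 17/100+9/50→7/20; 19/100+23/100→21/50; 23/100+7/20→29/50; 21/50+29/50→1. L = 129/50 ≈ 2.5800.
Efficiency = H/L = 2.5144/2.5800 = 97.5%.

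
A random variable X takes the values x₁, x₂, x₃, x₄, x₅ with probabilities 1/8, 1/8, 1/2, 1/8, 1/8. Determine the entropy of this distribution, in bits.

Each probability is a power of 1/2, so log₂(1/p) is an integer.
H = Σ p·log₂(1/p) = 1/8·3 + 1/8·3 + 1/2·1 + 1/8·3 + 1/8·3 = 2 bits.

2 bits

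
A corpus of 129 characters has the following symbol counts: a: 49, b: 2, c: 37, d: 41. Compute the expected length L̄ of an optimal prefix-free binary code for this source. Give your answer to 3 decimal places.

1.922 bits/symbol

Probabilities are the counts divided by 129.
Repeatedly combine the two least-probable nodes; the expected code length is the sum of the merged weights.
merge 2/129 + 37/129 → 13/43
merge 13/43 + 41/129 → 80/129
merge 49/129 + 80/129 → 1
L = 13/43 + 80/129 + 1 = 248/129 ≈ 1.922 bits/symbol.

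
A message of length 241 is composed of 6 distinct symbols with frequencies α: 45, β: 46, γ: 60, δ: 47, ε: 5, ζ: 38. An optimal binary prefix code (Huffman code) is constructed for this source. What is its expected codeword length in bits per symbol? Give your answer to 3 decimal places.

Probabilities are the counts divided by 241.
Repeatedly combine the two least-probable nodes; the expected code length is the sum of the merged weights.
merge 5/241 + 38/241 → 43/241
merge 43/241 + 45/241 → 88/241
merge 46/241 + 47/241 → 93/241
merge 60/241 + 88/241 → 148/241
merge 93/241 + 148/241 → 1
L = 43/241 + 88/241 + 93/241 + 148/241 + 1 = 613/241 ≈ 2.544 bits/symbol.

2.544 bits/symbol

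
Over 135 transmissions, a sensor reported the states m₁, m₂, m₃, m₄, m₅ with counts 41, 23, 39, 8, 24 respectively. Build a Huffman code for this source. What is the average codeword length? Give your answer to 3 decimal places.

2.230 bits/symbol

Probabilities are the counts divided by 135.
Repeatedly combine the two least-probable nodes; the expected code length is the sum of the merged weights.
merge 8/135 + 23/135 → 31/135
merge 8/45 + 31/135 → 11/27
merge 13/45 + 41/135 → 16/27
merge 11/27 + 16/27 → 1
L = 31/135 + 11/27 + 16/27 + 1 = 301/135 ≈ 2.230 bits/symbol.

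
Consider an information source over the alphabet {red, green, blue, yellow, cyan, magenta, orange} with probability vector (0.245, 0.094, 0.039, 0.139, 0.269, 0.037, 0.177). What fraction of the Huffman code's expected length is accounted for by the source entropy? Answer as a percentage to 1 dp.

98.8%

Entropy H = −Σ p log₂ p ≈ 2.5238 bits.
Huffman merges: 37/1000+39/1000→19/250; 19/250+47/500→17/100; 139/1000+17/100→309/1000; 177/1000+49/200→211/500; 269/1000+309/1000→289/500; 211/500+289/500→1. L = 511/200 ≈ 2.5550.
Efficiency = H/L = 2.5238/2.5550 = 98.8%.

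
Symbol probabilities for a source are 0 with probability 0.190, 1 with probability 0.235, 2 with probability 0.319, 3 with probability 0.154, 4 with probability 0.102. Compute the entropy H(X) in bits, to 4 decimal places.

H = −Σ pᵢ log₂ pᵢ.
−0.190·log₂(0.190) = 0.4552
−0.235·log₂(0.235) = 0.4910
−0.319·log₂(0.319) = 0.5258
−0.154·log₂(0.154) = 0.4156
−0.102·log₂(0.102) = 0.3359
Sum ≈ 2.2236 → 2.2236 bits.

2.2236 bits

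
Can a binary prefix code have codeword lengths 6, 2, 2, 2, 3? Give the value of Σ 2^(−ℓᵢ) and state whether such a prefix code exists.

With common denominator 2^6 = 64: Σ 2^(−ℓᵢ) = 1/64 + 16/64 + 16/64 + 16/64 + 8/64 = 57/64 = 0.890625.
Kraft's inequality requires Σ ≤ 1; here Σ = 0.890625 ≤ 1, so such a prefix code exists.

0.890625; yes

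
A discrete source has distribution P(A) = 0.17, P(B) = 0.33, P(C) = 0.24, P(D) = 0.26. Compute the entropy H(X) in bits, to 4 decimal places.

H = −Σ pᵢ log₂ pᵢ.
−0.17·log₂(0.17) = 0.4346
−0.33·log₂(0.33) = 0.5278
−0.24·log₂(0.24) = 0.4941
−0.26·log₂(0.26) = 0.5053
Sum ≈ 1.9618 → 1.9618 bits.

1.9618 bits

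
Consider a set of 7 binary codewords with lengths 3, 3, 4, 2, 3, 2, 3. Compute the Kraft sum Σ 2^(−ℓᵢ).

With common denominator 2^4 = 16: Σ 2^(−ℓᵢ) = 2/16 + 2/16 + 1/16 + 4/16 + 2/16 + 4/16 + 2/16 = 17/16 = 1.0625.

1.0625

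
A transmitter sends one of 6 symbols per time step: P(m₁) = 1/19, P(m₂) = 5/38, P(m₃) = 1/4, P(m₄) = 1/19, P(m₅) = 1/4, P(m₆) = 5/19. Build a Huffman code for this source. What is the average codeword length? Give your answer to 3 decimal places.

2.342 bits/symbol

Repeatedly combine the two least-probable nodes; the expected code length is the sum of the merged weights.
merge 1/19 + 1/19 → 2/19
merge 2/19 + 5/38 → 9/38
merge 9/38 + 1/4 → 37/76
merge 1/4 + 5/19 → 39/76
merge 37/76 + 39/76 → 1
L = 2/19 + 9/38 + 37/76 + 39/76 + 1 = 89/38 ≈ 2.342 bits/symbol.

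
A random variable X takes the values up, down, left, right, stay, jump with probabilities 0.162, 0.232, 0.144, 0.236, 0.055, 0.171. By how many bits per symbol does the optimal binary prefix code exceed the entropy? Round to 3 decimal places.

0.058 bits

Entropy H = −Σ p log₂ p ≈ 2.4745 bits.
Huffman merges: 11/200+18/125→199/1000; 81/500+171/1000→333/1000; 199/1000+29/125→431/1000; 59/250+333/1000→569/1000; 431/1000+569/1000→1. L = 633/250 ≈ 2.5320.
L − H = 2.5320 − 2.4745 = 0.058 bits.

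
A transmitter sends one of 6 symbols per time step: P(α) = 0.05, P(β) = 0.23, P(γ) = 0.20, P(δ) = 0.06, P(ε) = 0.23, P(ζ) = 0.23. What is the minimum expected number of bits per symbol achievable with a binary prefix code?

Repeatedly combine the two least-probable nodes; the expected code length is the sum of the merged weights.
merge 1/20 + 3/50 → 11/100
merge 11/100 + 1/5 → 31/100
merge 23/100 + 23/100 → 23/50
merge 23/100 + 31/100 → 27/50
merge 23/50 + 27/50 → 1
L = 11/100 + 31/100 + 23/50 + 27/50 + 1 = 121/50 = 2.42 bits/symbol.

2.42 bits/symbol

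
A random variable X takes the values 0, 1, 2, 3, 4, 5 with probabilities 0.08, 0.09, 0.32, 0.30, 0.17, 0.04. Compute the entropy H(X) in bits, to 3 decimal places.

2.272 bits

H = −Σ pᵢ log₂ pᵢ.
−0.08·log₂(0.08) = 0.2915
−0.09·log₂(0.09) = 0.3127
−0.32·log₂(0.32) = 0.5260
−0.30·log₂(0.30) = 0.5211
−0.17·log₂(0.17) = 0.4346
−0.04·log₂(0.04) = 0.1858
Sum ≈ 2.2716 → 2.272 bits.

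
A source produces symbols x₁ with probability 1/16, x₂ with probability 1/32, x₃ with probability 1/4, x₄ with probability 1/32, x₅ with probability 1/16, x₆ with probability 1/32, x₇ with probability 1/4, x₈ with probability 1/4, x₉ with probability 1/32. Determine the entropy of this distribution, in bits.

Each probability is a power of 1/2, so log₂(1/p) is an integer.
H = Σ p·log₂(1/p) = 1/16·4 + 1/32·5 + 1/4·2 + 1/32·5 + 1/16·4 + 1/32·5 + 1/4·2 + 1/4·2 + 1/32·5 = 2.625 bits.

2.625 bits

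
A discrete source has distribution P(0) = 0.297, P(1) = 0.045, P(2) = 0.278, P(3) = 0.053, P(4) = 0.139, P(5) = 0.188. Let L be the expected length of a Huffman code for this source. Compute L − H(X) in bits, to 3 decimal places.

Entropy H = −Σ p log₂ p ≈ 2.3086 bits.
Huffman merges: 9/200+53/1000→49/500; 49/500+139/1000→237/1000; 47/250+237/1000→17/40; 139/500+297/1000→23/40; 17/40+23/40→1. L = 467/200 ≈ 2.3350.
L − H = 2.3350 − 2.3086 = 0.026 bits.

0.026 bits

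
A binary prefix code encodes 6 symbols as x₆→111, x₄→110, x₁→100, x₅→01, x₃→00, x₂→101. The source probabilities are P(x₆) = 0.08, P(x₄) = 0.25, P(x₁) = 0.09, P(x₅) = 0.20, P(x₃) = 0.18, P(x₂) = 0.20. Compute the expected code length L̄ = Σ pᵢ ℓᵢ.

L̄ = Σ pᵢ·ℓᵢ = 0.08·3 + 0.25·3 + 0.09·3 + 0.20·2 + 0.18·2 + 0.20·3 = 2.62 bits/symbol.

2.62 bits/symbol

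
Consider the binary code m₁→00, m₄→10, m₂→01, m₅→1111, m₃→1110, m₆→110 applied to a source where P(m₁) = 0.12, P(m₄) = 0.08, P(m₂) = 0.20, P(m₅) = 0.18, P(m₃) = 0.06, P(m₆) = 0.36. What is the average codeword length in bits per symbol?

2.84 bits/symbol

L̄ = Σ pᵢ·ℓᵢ = 0.12·2 + 0.08·2 + 0.20·2 + 0.18·4 + 0.06·4 + 0.36·3 = 2.84 bits/symbol.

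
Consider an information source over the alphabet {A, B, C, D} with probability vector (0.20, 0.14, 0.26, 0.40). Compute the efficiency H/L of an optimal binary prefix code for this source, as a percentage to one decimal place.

97.7%

Entropy H = −Σ p log₂ p ≈ 1.8956 bits.
Huffman merges: 7/50+1/5→17/50; 13/50+17/50→3/5; 2/5+3/5→1. L = 97/50 ≈ 1.9400.
Efficiency = H/L = 1.8956/1.9400 = 97.7%.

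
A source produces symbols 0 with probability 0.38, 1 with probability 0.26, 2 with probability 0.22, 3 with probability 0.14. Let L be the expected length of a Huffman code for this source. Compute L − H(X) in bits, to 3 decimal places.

Entropy H = −Σ p log₂ p ≈ 1.9134 bits.
Huffman merges: 7/50+11/50→9/25; 13/50+9/25→31/50; 19/50+31/50→1. L = 99/50 ≈ 1.9800.
L − H = 1.9800 − 1.9134 = 0.067 bits.

0.067 bits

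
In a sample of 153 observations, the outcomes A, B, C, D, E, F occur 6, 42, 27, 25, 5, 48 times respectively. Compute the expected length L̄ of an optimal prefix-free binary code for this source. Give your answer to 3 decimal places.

2.307 bits/symbol

Probabilities are the counts divided by 153.
Repeatedly combine the two least-probable nodes; the expected code length is the sum of the merged weights.
merge 5/153 + 2/51 → 11/153
merge 11/153 + 25/153 → 4/17
merge 3/17 + 4/17 → 7/17
merge 14/51 + 16/51 → 10/17
merge 7/17 + 10/17 → 1
L = 11/153 + 4/17 + 7/17 + 10/17 + 1 = 353/153 ≈ 2.307 bits/symbol.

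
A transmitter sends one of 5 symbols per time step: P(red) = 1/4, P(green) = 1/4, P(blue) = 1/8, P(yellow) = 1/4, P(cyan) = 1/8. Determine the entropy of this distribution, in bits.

Each probability is a power of 1/2, so log₂(1/p) is an integer.
H = Σ p·log₂(1/p) = 1/4·2 + 1/4·2 + 1/8·3 + 1/4·2 + 1/8·3 = 2.25 bits.

2.25 bits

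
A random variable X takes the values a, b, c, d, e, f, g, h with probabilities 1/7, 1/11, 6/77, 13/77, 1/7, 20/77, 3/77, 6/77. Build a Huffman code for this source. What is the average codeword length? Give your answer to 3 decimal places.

2.857 bits/symbol

Repeatedly combine the two least-probable nodes; the expected code length is the sum of the merged weights.
merge 3/77 + 6/77 → 9/77
merge 6/77 + 1/11 → 13/77
merge 9/77 + 1/7 → 20/77
merge 1/7 + 13/77 → 24/77
merge 13/77 + 20/77 → 3/7
merge 20/77 + 24/77 → 4/7
merge 3/7 + 4/7 → 1
L = 9/77 + 13/77 + 20/77 + 24/77 + 3/7 + 4/7 + 1 = 20/7 ≈ 2.857 bits/symbol.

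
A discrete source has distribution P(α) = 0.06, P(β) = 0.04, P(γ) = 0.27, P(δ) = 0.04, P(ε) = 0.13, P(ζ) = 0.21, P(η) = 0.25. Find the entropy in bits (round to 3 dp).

2.481 bits

H = −Σ pᵢ log₂ pᵢ.
−0.06·log₂(0.06) = 0.2435
−0.04·log₂(0.04) = 0.1858
−0.27·log₂(0.27) = 0.5100
−0.04·log₂(0.04) = 0.1858
−0.13·log₂(0.13) = 0.3826
−0.21·log₂(0.21) = 0.4728
−0.25·log₂(0.25) = 0.5000
Sum ≈ 2.4805 → 2.481 bits.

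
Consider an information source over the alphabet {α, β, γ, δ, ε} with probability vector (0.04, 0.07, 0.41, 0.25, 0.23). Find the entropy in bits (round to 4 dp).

1.9694 bits

H = −Σ pᵢ log₂ pᵢ.
−0.04·log₂(0.04) = 0.1858
−0.07·log₂(0.07) = 0.2686
−0.41·log₂(0.41) = 0.5274
−0.25·log₂(0.25) = 0.5000
−0.23·log₂(0.23) = 0.4877
Sum ≈ 1.9694 → 1.9694 bits.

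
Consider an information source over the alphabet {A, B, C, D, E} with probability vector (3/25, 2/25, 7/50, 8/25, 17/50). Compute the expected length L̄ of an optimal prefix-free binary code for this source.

Repeatedly combine the two least-probable nodes; the expected code length is the sum of the merged weights.
merge 2/25 + 3/25 → 1/5
merge 7/50 + 1/5 → 17/50
merge 8/25 + 17/50 → 33/50
merge 17/50 + 33/50 → 1
L = 1/5 + 17/50 + 33/50 + 1 = 11/5 = 2.2 bits/symbol.

2.2 bits/symbol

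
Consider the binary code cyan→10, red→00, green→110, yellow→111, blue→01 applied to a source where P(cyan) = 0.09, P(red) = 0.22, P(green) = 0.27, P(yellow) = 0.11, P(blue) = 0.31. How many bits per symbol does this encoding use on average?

L̄ = Σ pᵢ·ℓᵢ = 0.09·2 + 0.22·2 + 0.27·3 + 0.11·3 + 0.31·2 = 2.38 bits/symbol.

2.38 bits/symbol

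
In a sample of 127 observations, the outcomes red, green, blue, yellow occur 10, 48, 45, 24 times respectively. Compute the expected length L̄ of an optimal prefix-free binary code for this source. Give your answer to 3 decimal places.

Probabilities are the counts divided by 127.
Repeatedly combine the two least-probable nodes; the expected code length is the sum of the merged weights.
merge 10/127 + 24/127 → 34/127
merge 34/127 + 45/127 → 79/127
merge 48/127 + 79/127 → 1
L = 34/127 + 79/127 + 1 = 240/127 ≈ 1.890 bits/symbol.

1.890 bits/symbol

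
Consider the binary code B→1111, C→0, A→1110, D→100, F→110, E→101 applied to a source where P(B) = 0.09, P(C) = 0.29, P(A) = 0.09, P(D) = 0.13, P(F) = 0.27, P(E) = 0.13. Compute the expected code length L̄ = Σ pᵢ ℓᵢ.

2.6 bits/symbol

L̄ = Σ pᵢ·ℓᵢ = 0.09·4 + 0.29·1 + 0.09·4 + 0.13·3 + 0.27·3 + 0.13·3 = 2.6 bits/symbol.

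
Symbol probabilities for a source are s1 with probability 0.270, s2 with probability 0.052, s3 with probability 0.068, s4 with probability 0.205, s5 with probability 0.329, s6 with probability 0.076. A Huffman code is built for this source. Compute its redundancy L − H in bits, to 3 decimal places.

0.042 bits

Entropy H = −Σ p log₂ p ≈ 2.2745 bits.
Huffman merges: 13/250+17/250→3/25; 19/250+3/25→49/250; 49/250+41/200→401/1000; 27/100+329/1000→599/1000; 401/1000+599/1000→1. L = 579/250 ≈ 2.3160.
L − H = 2.3160 − 2.2745 = 0.042 bits.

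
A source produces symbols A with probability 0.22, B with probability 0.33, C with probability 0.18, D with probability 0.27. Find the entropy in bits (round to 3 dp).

H = −Σ pᵢ log₂ pᵢ.
−0.22·log₂(0.22) = 0.4806
−0.33·log₂(0.33) = 0.5278
−0.18·log₂(0.18) = 0.4453
−0.27·log₂(0.27) = 0.5100
Sum ≈ 1.9637 → 1.964 bits.

1.964 bits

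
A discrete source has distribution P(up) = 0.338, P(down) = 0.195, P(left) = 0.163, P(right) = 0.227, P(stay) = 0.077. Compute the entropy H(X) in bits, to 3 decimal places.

H = −Σ pᵢ log₂ pᵢ.
−0.338·log₂(0.338) = 0.5289
−0.195·log₂(0.195) = 0.4599
−0.163·log₂(0.163) = 0.4266
−0.227·log₂(0.227) = 0.4856
−0.077·log₂(0.077) = 0.2848
Sum ≈ 2.1858 → 2.186 bits.

2.186 bits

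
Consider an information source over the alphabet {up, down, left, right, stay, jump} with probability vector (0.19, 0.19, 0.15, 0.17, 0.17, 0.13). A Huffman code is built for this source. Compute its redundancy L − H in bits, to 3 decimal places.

Entropy H = −Σ p log₂ p ≈ 2.5728 bits.
Huffman merges: 13/100+3/20→7/25; 17/100+17/100→17/50; 19/100+19/100→19/50; 7/25+17/50→31/50; 19/50+31/50→1. L = 131/50 ≈ 2.6200.
L − H = 2.6200 − 2.5728 = 0.047 bits.

0.047 bits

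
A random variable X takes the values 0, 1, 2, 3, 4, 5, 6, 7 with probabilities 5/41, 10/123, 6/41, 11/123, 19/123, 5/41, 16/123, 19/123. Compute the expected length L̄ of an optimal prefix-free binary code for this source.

Repeatedly combine the two least-probable nodes; the expected code length is the sum of the merged weights.
merge 10/123 + 11/123 → 7/41
merge 5/41 + 5/41 → 10/41
merge 16/123 + 6/41 → 34/123
merge 19/123 + 19/123 → 38/123
merge 7/41 + 10/41 → 17/41
merge 34/123 + 38/123 → 24/41
merge 17/41 + 24/41 → 1
L = 7/41 + 10/41 + 34/123 + 38/123 + 17/41 + 24/41 + 1 = 3 bits/symbol.

3 bits/symbol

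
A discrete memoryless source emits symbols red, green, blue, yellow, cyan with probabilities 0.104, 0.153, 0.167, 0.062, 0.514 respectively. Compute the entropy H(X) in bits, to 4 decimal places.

H = −Σ pᵢ log₂ pᵢ.
−0.104·log₂(0.104) = 0.3396
−0.153·log₂(0.153) = 0.4144
−0.167·log₂(0.167) = 0.4312
−0.062·log₂(0.062) = 0.2487
−0.514·log₂(0.514) = 0.4935
Sum ≈ 1.9274 → 1.9274 bits.

1.9274 bits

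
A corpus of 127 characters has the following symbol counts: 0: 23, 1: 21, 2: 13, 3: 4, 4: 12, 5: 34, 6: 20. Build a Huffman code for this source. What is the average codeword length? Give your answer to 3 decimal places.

Probabilities are the counts divided by 127.
Repeatedly combine the two least-probable nodes; the expected code length is the sum of the merged weights.
merge 4/127 + 12/127 → 16/127
merge 13/127 + 16/127 → 29/127
merge 20/127 + 21/127 → 41/127
merge 23/127 + 29/127 → 52/127
merge 34/127 + 41/127 → 75/127
merge 52/127 + 75/127 → 1
L = 16/127 + 29/127 + 41/127 + 52/127 + 75/127 + 1 = 340/127 ≈ 2.677 bits/symbol.

2.677 bits/symbol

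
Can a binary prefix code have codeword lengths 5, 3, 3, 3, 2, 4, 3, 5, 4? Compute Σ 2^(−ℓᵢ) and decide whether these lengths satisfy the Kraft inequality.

With common denominator 2^5 = 32: Σ 2^(−ℓᵢ) = 1/32 + 4/32 + 4/32 + 4/32 + 8/32 + 2/32 + 4/32 + 1/32 + 2/32 = 30/32 = 0.9375.
Kraft's inequality requires Σ ≤ 1; here Σ = 0.9375 ≤ 1, so such a prefix code exists.

0.9375; yes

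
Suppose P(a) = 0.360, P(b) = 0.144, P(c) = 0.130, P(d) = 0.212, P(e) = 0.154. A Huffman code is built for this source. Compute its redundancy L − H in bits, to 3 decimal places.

Entropy H = −Σ p log₂ p ≈ 2.2059 bits.
Huffman merges: 13/100+18/125→137/500; 77/500+53/250→183/500; 137/500+9/25→317/500; 183/500+317/500→1. L = 1137/500 ≈ 2.2740.
L − H = 2.2740 − 2.2059 = 0.068 bits.

0.068 bits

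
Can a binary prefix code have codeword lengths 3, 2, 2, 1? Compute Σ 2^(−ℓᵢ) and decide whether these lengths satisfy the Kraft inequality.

With common denominator 2^3 = 8: Σ 2^(−ℓᵢ) = 1/8 + 2/8 + 2/8 + 4/8 = 9/8 = 1.125.
Kraft's inequality requires Σ ≤ 1; here Σ = 1.125 > 1, so no such prefix code exists.

1.125; no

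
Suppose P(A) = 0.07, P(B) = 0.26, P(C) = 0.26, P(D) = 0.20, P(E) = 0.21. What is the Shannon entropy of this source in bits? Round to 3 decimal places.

H = −Σ pᵢ log₂ pᵢ.
−0.07·log₂(0.07) = 0.2686
−0.26·log₂(0.26) = 0.5053
−0.26·log₂(0.26) = 0.5053
−0.20·log₂(0.20) = 0.4644
−0.21·log₂(0.21) = 0.4728
Sum ≈ 2.2163 → 2.216 bits.

2.216 bits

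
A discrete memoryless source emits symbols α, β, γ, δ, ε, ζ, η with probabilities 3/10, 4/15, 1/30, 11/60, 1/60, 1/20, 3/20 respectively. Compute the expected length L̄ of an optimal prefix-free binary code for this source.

2.4 bits/symbol

Repeatedly combine the two least-probable nodes; the expected code length is the sum of the merged weights.
merge 1/60 + 1/30 → 1/20
merge 1/20 + 1/20 → 1/10
merge 1/10 + 3/20 → 1/4
merge 11/60 + 1/4 → 13/30
merge 4/15 + 3/10 → 17/30
merge 13/30 + 17/30 → 1
L = 1/20 + 1/10 + 1/4 + 13/30 + 17/30 + 1 = 12/5 = 2.4 bits/symbol.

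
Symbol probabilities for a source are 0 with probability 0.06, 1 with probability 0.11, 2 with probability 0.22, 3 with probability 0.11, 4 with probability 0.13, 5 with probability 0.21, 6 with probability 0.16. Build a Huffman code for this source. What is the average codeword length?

2.74 bits/symbol

Repeatedly combine the two least-probable nodes; the expected code length is the sum of the merged weights.
merge 3/50 + 11/100 → 17/100
merge 11/100 + 13/100 → 6/25
merge 4/25 + 17/100 → 33/100
merge 21/100 + 11/50 → 43/100
merge 6/25 + 33/100 → 57/100
merge 43/100 + 57/100 → 1
L = 17/100 + 6/25 + 33/100 + 43/100 + 57/100 + 1 = 137/50 = 2.74 bits/symbol.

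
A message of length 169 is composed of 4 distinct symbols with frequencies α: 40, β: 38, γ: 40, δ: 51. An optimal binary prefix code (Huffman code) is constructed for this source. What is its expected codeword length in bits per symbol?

Probabilities are the counts divided by 169.
Repeatedly combine the two least-probable nodes; the expected code length is the sum of the merged weights.
merge 38/169 + 40/169 → 6/13
merge 40/169 + 51/169 → 7/13
merge 6/13 + 7/13 → 1
L = 6/13 + 7/13 + 1 = 2 bits/symbol.

2 bits/symbol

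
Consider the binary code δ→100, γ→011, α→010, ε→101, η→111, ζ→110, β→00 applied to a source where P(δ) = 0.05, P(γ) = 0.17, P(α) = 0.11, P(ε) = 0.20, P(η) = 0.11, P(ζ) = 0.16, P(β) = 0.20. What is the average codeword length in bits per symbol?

2.8 bits/symbol

L̄ = Σ pᵢ·ℓᵢ = 0.05·3 + 0.17·3 + 0.11·3 + 0.20·3 + 0.11·3 + 0.16·3 + 0.20·2 = 2.8 bits/symbol.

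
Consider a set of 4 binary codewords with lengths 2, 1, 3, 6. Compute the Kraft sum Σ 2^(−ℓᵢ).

0.890625

With common denominator 2^6 = 64: Σ 2^(−ℓᵢ) = 16/64 + 32/64 + 8/64 + 1/64 = 57/64 = 0.890625.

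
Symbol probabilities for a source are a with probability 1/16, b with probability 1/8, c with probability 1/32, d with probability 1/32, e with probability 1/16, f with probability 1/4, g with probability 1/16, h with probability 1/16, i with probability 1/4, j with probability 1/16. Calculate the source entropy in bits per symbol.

2.9375 bits

Each probability is a power of 1/2, so log₂(1/p) is an integer.
H = Σ p·log₂(1/p) = 1/16·4 + 1/8·3 + 1/32·5 + 1/32·5 + 1/16·4 + 1/4·2 + 1/16·4 + 1/16·4 + 1/4·2 + 1/16·4 = 2.9375 bits.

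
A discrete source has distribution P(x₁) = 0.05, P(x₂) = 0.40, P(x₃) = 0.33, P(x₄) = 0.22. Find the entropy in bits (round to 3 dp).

1.753 bits

H = −Σ pᵢ log₂ pᵢ.
−0.05·log₂(0.05) = 0.2161
−0.40·log₂(0.40) = 0.5288
−0.33·log₂(0.33) = 0.5278
−0.22·log₂(0.22) = 0.4806
Sum ≈ 1.7533 → 1.753 bits.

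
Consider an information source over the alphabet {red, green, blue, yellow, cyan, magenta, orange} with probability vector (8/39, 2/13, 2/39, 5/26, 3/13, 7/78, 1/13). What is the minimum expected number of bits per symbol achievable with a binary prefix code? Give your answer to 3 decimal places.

Repeatedly combine the two least-probable nodes; the expected code length is the sum of the merged weights.
merge 2/39 + 1/13 → 5/39
merge 7/78 + 5/39 → 17/78
merge 2/13 + 5/26 → 9/26
merge 8/39 + 17/78 → 11/26
merge 3/13 + 9/26 → 15/26
merge 11/26 + 15/26 → 1
L = 5/39 + 17/78 + 9/26 + 11/26 + 15/26 + 1 = 35/13 ≈ 2.692 bits/symbol.

2.692 bits/symbol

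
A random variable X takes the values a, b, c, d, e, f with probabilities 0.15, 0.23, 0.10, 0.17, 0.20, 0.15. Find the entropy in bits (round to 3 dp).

H = −Σ pᵢ log₂ pᵢ.
−0.15·log₂(0.15) = 0.4105
−0.23·log₂(0.23) = 0.4877
−0.10·log₂(0.10) = 0.3322
−0.17·log₂(0.17) = 0.4346
−0.20·log₂(0.20) = 0.4644
−0.15·log₂(0.15) = 0.4105
Sum ≈ 2.5399 → 2.540 bits.

2.540 bits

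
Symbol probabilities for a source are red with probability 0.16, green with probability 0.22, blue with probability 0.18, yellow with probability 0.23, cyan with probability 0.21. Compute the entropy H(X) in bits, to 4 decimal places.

2.3094 bits

H = −Σ pᵢ log₂ pᵢ.
−0.16·log₂(0.16) = 0.4230
−0.22·log₂(0.22) = 0.4806
−0.18·log₂(0.18) = 0.4453
−0.23·log₂(0.23) = 0.4877
−0.21·log₂(0.21) = 0.4728
Sum ≈ 2.3094 → 2.3094 bits.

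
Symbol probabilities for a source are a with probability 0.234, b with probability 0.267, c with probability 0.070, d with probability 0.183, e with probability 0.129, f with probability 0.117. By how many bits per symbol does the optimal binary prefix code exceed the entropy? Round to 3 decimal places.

Entropy H = −Σ p log₂ p ≈ 2.4592 bits.
Huffman merges: 7/100+117/1000→187/1000; 129/1000+183/1000→39/125; 187/1000+117/500→421/1000; 267/1000+39/125→579/1000; 421/1000+579/1000→1. L = 2499/1000 ≈ 2.4990.
L − H = 2.4990 − 2.4592 = 0.040 bits.

0.040 bits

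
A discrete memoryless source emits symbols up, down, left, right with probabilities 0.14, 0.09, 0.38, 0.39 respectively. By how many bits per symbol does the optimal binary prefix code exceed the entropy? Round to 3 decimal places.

0.070 bits

Entropy H = −Σ p log₂ p ≈ 1.7700 bits.
Huffman merges: 9/100+7/50→23/100; 23/100+19/50→61/100; 39/100+61/100→1. L = 46/25 ≈ 1.8400.
L − H = 1.8400 − 1.7700 = 0.070 bits.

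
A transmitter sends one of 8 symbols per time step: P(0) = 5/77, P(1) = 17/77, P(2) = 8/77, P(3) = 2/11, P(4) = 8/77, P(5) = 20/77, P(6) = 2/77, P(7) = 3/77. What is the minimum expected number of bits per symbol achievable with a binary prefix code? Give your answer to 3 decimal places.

2.714 bits/symbol

Repeatedly combine the two least-probable nodes; the expected code length is the sum of the merged weights.
merge 2/77 + 3/77 → 5/77
merge 5/77 + 5/77 → 10/77
merge 8/77 + 8/77 → 16/77
merge 10/77 + 2/11 → 24/77
merge 16/77 + 17/77 → 3/7
merge 20/77 + 24/77 → 4/7
merge 3/7 + 4/7 → 1
L = 5/77 + 10/77 + 16/77 + 24/77 + 3/7 + 4/7 + 1 = 19/7 ≈ 2.714 bits/symbol.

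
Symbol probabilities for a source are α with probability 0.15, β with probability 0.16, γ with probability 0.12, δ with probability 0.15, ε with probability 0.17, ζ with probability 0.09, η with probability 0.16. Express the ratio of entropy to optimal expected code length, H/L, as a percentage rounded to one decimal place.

98.3%

Entropy H = −Σ p log₂ p ≈ 2.7814 bits.
Huffman merges: 9/100+3/25→21/100; 3/20+3/20→3/10; 4/25+4/25→8/25; 17/100+21/100→19/50; 3/10+8/25→31/50; 19/50+31/50→1. L = 283/100 ≈ 2.8300.
Efficiency = H/L = 2.7814/2.8300 = 98.3%.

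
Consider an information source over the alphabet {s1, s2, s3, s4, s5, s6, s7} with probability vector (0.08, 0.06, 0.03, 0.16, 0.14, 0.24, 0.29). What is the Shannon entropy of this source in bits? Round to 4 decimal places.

H = −Σ pᵢ log₂ pᵢ.
−0.08·log₂(0.08) = 0.2915
−0.06·log₂(0.06) = 0.2435
−0.03·log₂(0.03) = 0.1518
−0.16·log₂(0.16) = 0.4230
−0.14·log₂(0.14) = 0.3971
−0.24·log₂(0.24) = 0.4941
−0.29·log₂(0.29) = 0.5179
Sum ≈ 2.5190 → 2.5190 bits.

2.5190 bits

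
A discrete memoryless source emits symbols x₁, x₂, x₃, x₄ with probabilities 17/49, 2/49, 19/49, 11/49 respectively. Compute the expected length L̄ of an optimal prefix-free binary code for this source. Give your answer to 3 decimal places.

1.878 bits/symbol

Repeatedly combine the two least-probable nodes; the expected code length is the sum of the merged weights.
merge 2/49 + 11/49 → 13/49
merge 13/49 + 17/49 → 30/49
merge 19/49 + 30/49 → 1
L = 13/49 + 30/49 + 1 = 92/49 ≈ 1.878 bits/symbol.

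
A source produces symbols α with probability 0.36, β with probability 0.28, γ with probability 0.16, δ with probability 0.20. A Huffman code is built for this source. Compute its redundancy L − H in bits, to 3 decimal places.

Entropy H = −Σ p log₂ p ≈ 1.9322 bits.
Huffman merges: 4/25+1/5→9/25; 7/25+9/25→16/25; 9/25+16/25→1. L = 2 ≈ 2.0000.
L − H = 2.0000 − 1.9322 = 0.068 bits.

0.068 bits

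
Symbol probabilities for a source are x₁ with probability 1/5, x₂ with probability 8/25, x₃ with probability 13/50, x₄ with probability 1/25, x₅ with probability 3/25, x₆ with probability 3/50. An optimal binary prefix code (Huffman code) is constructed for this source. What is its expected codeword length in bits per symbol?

Repeatedly combine the two least-probable nodes; the expected code length is the sum of the merged weights.
merge 1/25 + 3/50 → 1/10
merge 1/10 + 3/25 → 11/50
merge 1/5 + 11/50 → 21/50
merge 13/50 + 8/25 → 29/50
merge 21/50 + 29/50 → 1
L = 1/10 + 11/50 + 21/50 + 29/50 + 1 = 58/25 = 2.32 bits/symbol.

2.32 bits/symbol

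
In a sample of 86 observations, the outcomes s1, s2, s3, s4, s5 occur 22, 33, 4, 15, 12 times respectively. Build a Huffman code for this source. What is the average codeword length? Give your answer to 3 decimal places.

Probabilities are the counts divided by 86.
Repeatedly combine the two least-probable nodes; the expected code length is the sum of the merged weights.
merge 2/43 + 6/43 → 8/43
merge 15/86 + 8/43 → 31/86
merge 11/43 + 31/86 → 53/86
merge 33/86 + 53/86 → 1
L = 8/43 + 31/86 + 53/86 + 1 = 93/43 ≈ 2.163 bits/symbol.

2.163 bits/symbol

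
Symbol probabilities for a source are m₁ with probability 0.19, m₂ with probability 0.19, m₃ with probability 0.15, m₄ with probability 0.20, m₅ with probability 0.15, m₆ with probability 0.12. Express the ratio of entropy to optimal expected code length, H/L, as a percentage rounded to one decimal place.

98.2%

Entropy H = −Σ p log₂ p ≈ 2.5630 bits.
Huffman merges: 3/25+3/20→27/100; 3/20+19/100→17/50; 19/100+1/5→39/100; 27/100+17/50→61/100; 39/100+61/100→1. L = 261/100 ≈ 2.6100.
Efficiency = H/L = 2.5630/2.6100 = 98.2%.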